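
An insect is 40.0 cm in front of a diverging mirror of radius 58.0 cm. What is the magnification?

f = R/2 = 58.0/2 = 29.00 cm; for a diverging mirror, f = -29.00 cm.
1/d_i = 1/f − 1/d_o = 1/(-29.00) − 1/(40.0) = -0.05948, so d_i = -16.81 cm.
m = −d_i/d_o = −(-16.81)/(40.0) = +0.420.
The image is virtual, upright and reduced, behind the mirror.

m = +0.420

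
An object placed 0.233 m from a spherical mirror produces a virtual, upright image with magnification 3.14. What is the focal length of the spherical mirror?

f = 0.342 m (concave)

m = −d_i/d_o ⇒ d_i = −m·d_o = −(+3.14)·(0.233) = -0.7316 m.
1/f = 1/d_o + 1/d_i = 1/(0.233) + 1/(-0.7316) = 2.925, so f = 0.342 m.
Since f is positive, the spherical mirror is concave.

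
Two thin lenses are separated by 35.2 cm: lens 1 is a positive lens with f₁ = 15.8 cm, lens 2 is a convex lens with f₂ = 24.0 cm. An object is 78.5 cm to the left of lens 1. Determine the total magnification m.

m = -0.705

Lens 1: 1/d_i1 = 1/(15.8) − 1/(78.5) = 0.05055, so d_i1 = 19.78 cm; m₁ = −d_i1/d_o1 = -0.2520.
d_o2 = 35.2 − (19.78) = 15.42 cm.
Lens 2: 1/d_i2 = 1/(24.0) − 1/(15.42) = -0.02318, so d_i2 = -43.13 cm; m₂ = −d_i2/d_o2 = +2.797.
m = m₁·m₂ = (-0.2520)(+2.797) = -0.705.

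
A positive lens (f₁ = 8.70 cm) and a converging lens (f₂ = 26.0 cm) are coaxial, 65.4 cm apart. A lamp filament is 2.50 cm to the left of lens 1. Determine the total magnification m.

Lens 1: 1/d_i1 = 1/(8.70) − 1/(2.50) = -0.2851, so d_i1 = -3.508 cm; m₁ = −d_i1/d_o1 = +1.403.
d_o2 = 65.4 − (-3.508) = 68.91 cm.
Lens 2: 1/d_i2 = 1/(26.0) − 1/(68.91) = 0.02395, so d_i2 = 41.75 cm; m₂ = −d_i2/d_o2 = -0.6059.
m = m₁·m₂ = (+1.403)(-0.6059) = -0.850.

m = -0.850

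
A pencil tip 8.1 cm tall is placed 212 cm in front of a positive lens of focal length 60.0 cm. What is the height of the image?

3.20 cm

1/d_i = 1/f − 1/d_o = 1/(60.00) − 1/(212) = 0.01195, so d_i = 83.68 cm.
m = −d_i/d_o = -0.3947.
|h_i| = |m|·h_o = 0.3947 × 8.1 = 3.20 cm. The image is real, inverted and reduced, on the far side of the lens.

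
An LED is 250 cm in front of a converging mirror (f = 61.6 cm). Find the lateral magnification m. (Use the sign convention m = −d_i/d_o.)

m = -0.327

1/d_i = 1/f − 1/d_o = 1/(61.60) − 1/(250) = 0.01223, so d_i = 81.74 cm.
m = −d_i/d_o = −(81.74)/(250) = -0.327.
The image is real, inverted and reduced, in front of the mirror.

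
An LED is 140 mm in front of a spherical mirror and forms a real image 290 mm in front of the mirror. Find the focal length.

Real image ⇒ d_i = +290 mm.
1/f = 1/d_o + 1/d_i = 1/(140) + 1/(290) = 0.01059, so f = 94.4 mm.
Since f is positive, the spherical mirror is concave.

f = 94.4 mm (concave)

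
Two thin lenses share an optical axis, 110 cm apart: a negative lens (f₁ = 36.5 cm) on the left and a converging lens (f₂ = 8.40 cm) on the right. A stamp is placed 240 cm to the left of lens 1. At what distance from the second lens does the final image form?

Lens 1 is diverging, so f₁ = −36.5 cm.
Lens 1: 1/d_i1 = 1/f₁ − 1/d_o1 = 1/(-36.5) − 1/(240) = -0.03156, so d_i1 = -31.68 cm.
The intermediate image is 31.68 cm to the left of lens 1 (virtual), which is 110 − (-31.68) = 141.7 cm to the left of lens 2, so d_o2 = +141.7 cm.
Lens 2: 1/d_i2 = 1/f₂ − 1/d_o2 = 1/(8.40) − 1/(141.7) = 0.1120, so d_i2 = 8.93 cm.
The final image is real, 8.93 cm to the right of lens 2 (overall magnification ≈ -0.0083).

8.93 cm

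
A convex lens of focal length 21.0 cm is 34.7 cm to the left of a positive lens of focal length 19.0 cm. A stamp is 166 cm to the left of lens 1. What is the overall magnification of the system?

Lens 1: 1/d_i1 = 1/(21.0) − 1/(166) = 0.04159, so d_i1 = 24.04 cm; m₁ = −d_i1/d_o1 = -0.1448.
d_o2 = 34.7 − (24.04) = 10.66 cm.
Lens 2: 1/d_i2 = 1/(19.0) − 1/(10.66) = -0.04118, so d_i2 = -24.29 cm; m₂ = −d_i2/d_o2 = +2.278.
m = m₁·m₂ = (-0.1448)(+2.278) = -0.330.

m = -0.330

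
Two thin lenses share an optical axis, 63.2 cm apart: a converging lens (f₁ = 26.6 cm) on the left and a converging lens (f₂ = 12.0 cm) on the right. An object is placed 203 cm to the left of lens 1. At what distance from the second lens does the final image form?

Lens 1: 1/d_i1 = 1/f₁ − 1/d_o1 = 1/(26.6) − 1/(203) = 0.03267, so d_i1 = 30.61 cm.
The intermediate image is 30.61 cm to the right of lens 1, which is 63.2 − (30.61) = 32.59 cm to the left of lens 2, so d_o2 = +32.59 cm.
Lens 2: 1/d_i2 = 1/f₂ − 1/d_o2 = 1/(12.0) − 1/(32.59) = 0.05265, so d_i2 = 19.0 cm.
The final image is real, 19.0 cm to the right of lens 2 (overall magnification ≈ 0.088).

19.0 cm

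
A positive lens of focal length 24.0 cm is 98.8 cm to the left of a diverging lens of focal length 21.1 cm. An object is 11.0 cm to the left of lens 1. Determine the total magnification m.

m = +0.278

Lens 1: 1/d_i1 = 1/(24.0) − 1/(11.0) = -0.04924, so d_i1 = -20.31 cm; m₁ = −d_i1/d_o1 = +1.846.
d_o2 = 98.8 − (-20.31) = 119.1 cm.
f₂ = −21.1 cm (diverging).
Lens 2: 1/d_i2 = 1/(-21.1) − 1/(119.1) = -0.05579, so d_i2 = -17.92 cm; m₂ = −d_i2/d_o2 = +0.1505.
m = m₁·m₂ = (+1.846)(+0.1505) = +0.278.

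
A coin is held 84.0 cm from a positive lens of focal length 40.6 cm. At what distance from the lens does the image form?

Lens equation: 1/s_i = 1/f − 1/s_o = 1/(40.60) − 1/(84.0) = 0.02463 − 0.01190 = 0.01273, so s_i = 78.6 cm.
The image is real, inverted and reduced, on the far side of the lens.

78.6 cm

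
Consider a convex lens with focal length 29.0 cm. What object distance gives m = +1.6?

10.9 cm

m = −d_i/d_o ⇒ d_i = −m·d_o.
1/f = 1/d_o + 1/d_i = 1/d_o − 1/(m·d_o) = (1 − 1/m)/d_o, so d_o = f(1 − 1/m) = (29.00)(1 − 1/(+1.6)) = 10.9 cm.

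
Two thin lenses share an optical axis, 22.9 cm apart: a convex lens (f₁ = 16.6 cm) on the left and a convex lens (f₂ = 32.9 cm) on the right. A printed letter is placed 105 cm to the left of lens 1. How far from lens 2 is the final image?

Lens 1: 1/d_i1 = 1/f₁ − 1/d_o1 = 1/(16.6) − 1/(105) = 0.05072, so d_i1 = 19.72 cm.
The intermediate image is 19.72 cm to the right of lens 1, which is 22.9 − (19.72) = 3.180 cm to the left of lens 2, so d_o2 = +3.180 cm.
Lens 2: 1/d_i2 = 1/f₂ − 1/d_o2 = 1/(32.9) − 1/(3.180) = -0.2841, so d_i2 = -3.52 cm.
The final image is virtual, 3.52 cm to the left of lens 2 (overall magnification ≈ -0.21).

3.52 cm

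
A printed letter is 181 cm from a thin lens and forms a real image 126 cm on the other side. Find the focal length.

Real image ⇒ d_i = +126 cm.
1/f = 1/d_o + 1/d_i = 1/(181) + 1/(126) = 0.01346, so f = 74.3 cm.
Since f is positive, the thin lens is converging.

f = 74.3 cm (converging)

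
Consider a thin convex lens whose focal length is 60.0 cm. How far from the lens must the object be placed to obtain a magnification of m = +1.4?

m = −d_i/d_o ⇒ d_i = −m·d_o.
1/f = 1/d_o + 1/d_i = 1/d_o − 1/(m·d_o) = (1 − 1/m)/d_o, so d_o = f(1 − 1/m) = (60.00)(1 − 1/(+1.4)) = 17.1 cm.

17.1 cm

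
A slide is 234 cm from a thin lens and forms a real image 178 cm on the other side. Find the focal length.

f = 101 cm (converging)

Real image ⇒ d_i = +178 cm.
1/f = 1/d_o + 1/d_i = 1/(234) + 1/(178) = 0.009891, so f = 101 cm.
Since f is positive, the thin lens is converging.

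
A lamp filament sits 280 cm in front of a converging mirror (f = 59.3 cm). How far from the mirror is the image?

75.2 cm

Mirror equation: 1/q = 1/f − 1/p = 1/(59.30) − 1/(280) = 0.01686 − 0.003571 = 0.01329, so q = 75.2 cm.
The image is real, inverted and reduced, in front of the mirror.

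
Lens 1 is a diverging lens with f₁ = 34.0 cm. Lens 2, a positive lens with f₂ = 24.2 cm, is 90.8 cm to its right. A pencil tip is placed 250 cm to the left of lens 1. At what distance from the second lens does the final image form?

30.3 cm

Lens 1 is diverging, so f₁ = −34.0 cm.
Lens 1: 1/d_i1 = 1/f₁ − 1/d_o1 = 1/(-34.0) − 1/(250) = -0.03341, so d_i1 = -29.93 cm.
The intermediate image is 29.93 cm to the left of lens 1 (virtual), which is 90.8 − (-29.93) = 120.7 cm to the left of lens 2, so d_o2 = +120.7 cm.
Lens 2: 1/d_i2 = 1/f₂ − 1/d_o2 = 1/(24.2) − 1/(120.7) = 0.03304, so d_i2 = 30.3 cm.
The final image is real, 30.3 cm to the right of lens 2 (overall magnification ≈ -0.030).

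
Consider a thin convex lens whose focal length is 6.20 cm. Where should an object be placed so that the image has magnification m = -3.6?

m = −d_i/d_o ⇒ d_i = −m·d_o.
1/f = 1/d_o + 1/d_i = 1/d_o − 1/(m·d_o) = (1 − 1/m)/d_o, so d_o = f(1 − 1/m) = (6.200)(1 − 1/(-3.6)) = 7.92 cm.

7.92 cm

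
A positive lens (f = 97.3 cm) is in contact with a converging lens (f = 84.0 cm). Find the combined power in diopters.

P = +2.22 D

P₁ = 1/f₁ = 1/(0.973 m) = +1.028 D; P₂ = 1/f₂ = 1/(0.840 m) = +1.190 D.
For thin lenses in contact, P = P₁ + P₂ = (+1.028) + (+1.190) = +2.22 D.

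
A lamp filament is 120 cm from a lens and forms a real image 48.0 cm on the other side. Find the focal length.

f = 34.3 cm (converging)

Real image ⇒ d_i = +48.0 cm.
1/f = 1/d_o + 1/d_i = 1/(120) + 1/(48.0) = 0.02917, so f = 34.3 cm.
Since f is positive, the lens is converging.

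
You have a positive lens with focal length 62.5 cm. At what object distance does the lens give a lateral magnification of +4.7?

m = −d_i/d_o ⇒ d_i = −m·d_o.
1/f = 1/d_o + 1/d_i = 1/d_o − 1/(m·d_o) = (1 − 1/m)/d_o, so d_o = f(1 − 1/m) = (62.50)(1 − 1/(+4.7)) = 49.2 cm.

49.2 cm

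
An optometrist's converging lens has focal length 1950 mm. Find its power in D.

P = +0.513 D

f = 195 cm = 1.95 m.
P = 1/f = 1/(1.95 m) = +0.513 D.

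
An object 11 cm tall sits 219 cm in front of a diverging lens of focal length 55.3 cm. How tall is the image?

For a diverging lens, f = -55.3 cm.
1/d_i = 1/f − 1/d_o = 1/(-55.30) − 1/(219) = -0.02265, so d_i = -44.15 cm.
m = −d_i/d_o = +0.2016.
|h_i| = |m|·h_o = 0.2016 × 11 = 2.22 cm. The image is virtual, upright and reduced, on the same side as the object.

2.22 cm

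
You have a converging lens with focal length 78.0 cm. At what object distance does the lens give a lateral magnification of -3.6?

99.7 cm

m = −d_i/d_o ⇒ d_i = −m·d_o.
1/f = 1/d_o + 1/d_i = 1/d_o − 1/(m·d_o) = (1 − 1/m)/d_o, so d_o = f(1 − 1/m) = (78.00)(1 − 1/(-3.6)) = 99.7 cm.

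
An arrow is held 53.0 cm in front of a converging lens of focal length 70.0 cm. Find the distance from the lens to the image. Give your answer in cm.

218 cm

Thin-lens equation: 1/v = 1/f − 1/u = 1/(70.00) − 1/(53.0) = 0.01429 − 0.01887 = -0.004582, so v = -218 cm.
The image is virtual, upright and enlarged, on the same side as the object.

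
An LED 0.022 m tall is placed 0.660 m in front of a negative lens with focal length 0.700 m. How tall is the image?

0.0113 m

For a negative lens, f = -0.700 m.
1/d_i = 1/f − 1/d_o = 1/(-0.7000) − 1/(0.660) = -2.944, so d_i = -0.3397 m.
m = −d_i/d_o = +0.5147.
|h_i| = |m|·h_o = 0.5147 × 0.022 = 0.0113 m. The image is virtual, upright and reduced, on the same side as the object.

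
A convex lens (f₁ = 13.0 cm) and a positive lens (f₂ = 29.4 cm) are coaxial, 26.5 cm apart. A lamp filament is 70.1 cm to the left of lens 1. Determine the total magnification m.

m = -0.355

Lens 1: 1/d_i1 = 1/(13.0) − 1/(70.1) = 0.06266, so d_i1 = 15.96 cm; m₁ = −d_i1/d_o1 = -0.2277.
d_o2 = 26.5 − (15.96) = 10.54 cm.
Lens 2: 1/d_i2 = 1/(29.4) − 1/(10.54) = -0.06086, so d_i2 = -16.43 cm; m₂ = −d_i2/d_o2 = +1.559.
m = m₁·m₂ = (-0.2277)(+1.559) = -0.355.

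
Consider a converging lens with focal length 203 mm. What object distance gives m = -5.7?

m = −d_i/d_o ⇒ d_i = −m·d_o.
1/f = 1/d_o + 1/d_i = 1/d_o − 1/(m·d_o) = (1 − 1/m)/d_o, so d_o = f(1 − 1/m) = (203.0)(1 − 1/(-5.7)) = 239 mm.

239 mm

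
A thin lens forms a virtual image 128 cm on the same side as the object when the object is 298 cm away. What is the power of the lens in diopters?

P = -0.446 D

Virtual image ⇒ d_i = −128 cm.
1/f = 1/d_o + 1/d_i = 1/(298) + 1/(-128) = -0.004457 cm⁻¹.
f = -224.4 cm = -2.244 m, so P = 1/f = -0.446 D.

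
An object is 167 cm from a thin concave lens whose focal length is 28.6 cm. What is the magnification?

For a concave lens, f = -28.6 cm.
1/d_i = 1/f − 1/d_o = 1/(-28.60) − 1/(167) = -0.04095, so d_i = -24.42 cm.
m = −d_i/d_o = −(-24.42)/(167) = +0.146.
The image is virtual, upright and reduced, on the same side as the object.

m = +0.146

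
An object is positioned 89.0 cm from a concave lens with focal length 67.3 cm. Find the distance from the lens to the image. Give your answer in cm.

For a concave lens, f = -67.3 cm.
Thin-lens equation: 1/s_i = 1/f − 1/s_o = 1/(-67.30) − 1/(89.0) = -0.01486 − 0.01124 = -0.02609, so s_i = -38.3 cm.
The image is virtual, upright and reduced, on the same side as the object.

38.3 cm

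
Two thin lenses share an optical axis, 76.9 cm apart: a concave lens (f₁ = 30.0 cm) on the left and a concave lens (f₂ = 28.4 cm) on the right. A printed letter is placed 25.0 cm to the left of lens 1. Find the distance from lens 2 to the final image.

Lens 1 is diverging, so f₁ = −30.0 cm.
Lens 1: 1/d_i1 = 1/f₁ − 1/d_o1 = 1/(-30.0) − 1/(25.0) = -0.07333, so d_i1 = -13.64 cm.
The intermediate image is 13.64 cm to the left of lens 1 (virtual), which is 76.9 − (-13.64) = 90.54 cm to the left of lens 2, so d_o2 = +90.54 cm.
Lens 2 is diverging, so f₂ = −28.4 cm.
Lens 2: 1/d_i2 = 1/f₂ − 1/d_o2 = 1/(-28.4) − 1/(90.54) = -0.04626, so d_i2 = -21.6 cm.
The final image is virtual, 21.6 cm to the left of lens 2 (overall magnification ≈ 0.13).

21.6 cm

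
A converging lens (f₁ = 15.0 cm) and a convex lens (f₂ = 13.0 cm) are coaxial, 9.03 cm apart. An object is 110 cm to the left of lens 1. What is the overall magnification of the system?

m = -0.0962

Lens 1: 1/d_i1 = 1/(15.0) − 1/(110) = 0.05758, so d_i1 = 17.37 cm; m₁ = −d_i1/d_o1 = -0.1579.
d_o2 = 9.03 − (17.37) = -8.340 cm (virtual object).
Lens 2: 1/d_i2 = 1/(13.0) − 1/(-8.340) = 0.1968, so d_i2 = 5.081 cm; m₂ = −d_i2/d_o2 = +0.6092.
m = m₁·m₂ = (-0.1579)(+0.6092) = -0.0962.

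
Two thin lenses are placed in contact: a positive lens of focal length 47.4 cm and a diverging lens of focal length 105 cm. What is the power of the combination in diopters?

P₁ = 1/f₁ = 1/(0.474 m) = +2.110 D; P₂ = 1/f₂ = 1/(-1.05 m) = -0.9524 D.
For thin lenses in contact, P = P₁ + P₂ = (+2.110) + (-0.9524) = +1.16 D.

P = +1.16 D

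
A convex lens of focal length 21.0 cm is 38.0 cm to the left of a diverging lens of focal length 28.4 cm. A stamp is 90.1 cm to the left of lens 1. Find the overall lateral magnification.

Lens 1: 1/d_i1 = 1/(21.0) − 1/(90.1) = 0.03652, so d_i1 = 27.38 cm; m₁ = −d_i1/d_o1 = -0.3039.
d_o2 = 38.0 − (27.38) = 10.62 cm.
f₂ = −28.4 cm (diverging).
Lens 2: 1/d_i2 = 1/(-28.4) − 1/(10.62) = -0.1294, so d_i2 = -7.730 cm; m₂ = −d_i2/d_o2 = +0.7278.
m = m₁·m₂ = (-0.3039)(+0.7278) = -0.221.

m = -0.221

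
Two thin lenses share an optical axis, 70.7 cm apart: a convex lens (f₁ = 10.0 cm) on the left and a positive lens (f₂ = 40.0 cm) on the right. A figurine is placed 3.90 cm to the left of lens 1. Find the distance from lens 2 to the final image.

Lens 1: 1/d_i1 = 1/f₁ − 1/d_o1 = 1/(10.0) − 1/(3.90) = -0.1564, so d_i1 = -6.393 cm.
The intermediate image is 6.393 cm to the left of lens 1 (virtual), which is 70.7 − (-6.393) = 77.09 cm to the left of lens 2, so d_o2 = +77.09 cm.
Lens 2: 1/d_i2 = 1/f₂ − 1/d_o2 = 1/(40.0) − 1/(77.09) = 0.01203, so d_i2 = 83.1 cm.
The final image is real, 83.1 cm to the right of lens 2 (overall magnification ≈ -1.8).

83.1 cm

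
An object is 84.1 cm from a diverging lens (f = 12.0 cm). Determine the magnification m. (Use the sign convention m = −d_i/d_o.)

For a diverging lens, f = -12.0 cm.
1/d_i = 1/f − 1/d_o = 1/(-12.00) − 1/(84.1) = -0.09522, so d_i = -10.50 cm.
m = −d_i/d_o = −(-10.50)/(84.1) = +0.125.
The image is virtual, upright and reduced, on the same side as the object.

m = +0.125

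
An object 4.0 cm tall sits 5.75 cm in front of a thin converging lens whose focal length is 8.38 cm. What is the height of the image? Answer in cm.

12.7 cm

1/d_i = 1/f − 1/d_o = 1/(8.380) − 1/(5.75) = -0.05458, so d_i = -18.32 cm.
m = −d_i/d_o = +3.186.
|h_i| = |m|·h_o = 3.186 × 4.0 = 12.7 cm. The image is virtual, upright and enlarged, on the same side as the object.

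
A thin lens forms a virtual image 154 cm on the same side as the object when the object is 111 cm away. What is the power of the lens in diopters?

Virtual image ⇒ d_i = −154 cm.
1/f = 1/d_o + 1/d_i = 1/(111) + 1/(-154) = 0.002516 cm⁻¹.
f = 397.5 cm = 3.975 m, so P = 1/f = +0.252 D.

P = +0.252 D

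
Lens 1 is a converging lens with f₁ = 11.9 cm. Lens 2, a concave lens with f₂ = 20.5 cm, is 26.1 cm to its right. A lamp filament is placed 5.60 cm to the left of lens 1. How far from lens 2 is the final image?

Lens 1: 1/d_i1 = 1/f₁ − 1/d_o1 = 1/(11.9) − 1/(5.60) = -0.09454, so d_i1 = -10.58 cm.
The intermediate image is 10.58 cm to the left of lens 1 (virtual), which is 26.1 − (-10.58) = 36.68 cm to the left of lens 2, so d_o2 = +36.68 cm.
Lens 2 is diverging, so f₂ = −20.5 cm.
Lens 2: 1/d_i2 = 1/f₂ − 1/d_o2 = 1/(-20.5) − 1/(36.68) = -0.07604, so d_i2 = -13.2 cm.
The final image is virtual, 13.2 cm to the left of lens 2 (overall magnification ≈ 0.68).

13.2 cm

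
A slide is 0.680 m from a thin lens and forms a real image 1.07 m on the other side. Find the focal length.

f = 0.416 m (converging)

Real image ⇒ d_i = +1.07 m.
1/f = 1/d_o + 1/d_i = 1/(0.680) + 1/(1.07) = 2.405, so f = 0.416 m.
Since f is positive, the thin lens is converging.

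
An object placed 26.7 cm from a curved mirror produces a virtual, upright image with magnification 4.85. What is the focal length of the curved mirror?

m = −d_i/d_o ⇒ d_i = −m·d_o = −(+4.85)·(26.7) = -129.5 cm.
1/f = 1/d_o + 1/d_i = 1/(26.7) + 1/(-129.5) = 0.02973, so f = 33.6 cm.
Since f is positive, the curved mirror is concave.

f = 33.6 cm (concave)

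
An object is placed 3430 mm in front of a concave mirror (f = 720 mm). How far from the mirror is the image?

Mirror equation: 1/d_i = 1/f − 1/d_o = 1/(720.0) − 1/(3430) = 0.001389 − 0.0002915 = 0.001097, so d_i = 911 mm.
The image is real, inverted and reduced, in front of the mirror.

911 mm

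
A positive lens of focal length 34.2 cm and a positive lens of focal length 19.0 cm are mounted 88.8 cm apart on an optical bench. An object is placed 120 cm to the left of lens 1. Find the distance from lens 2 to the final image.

35.4 cm

Lens 1: 1/d_i1 = 1/f₁ − 1/d_o1 = 1/(34.2) − 1/(120) = 0.02091, so d_i1 = 47.83 cm.
The intermediate image is 47.83 cm to the right of lens 1, which is 88.8 − (47.83) = 40.97 cm to the left of lens 2, so d_o2 = +40.97 cm.
Lens 2: 1/d_i2 = 1/f₂ − 1/d_o2 = 1/(19.0) − 1/(40.97) = 0.02822, so d_i2 = 35.4 cm.
The final image is real, 35.4 cm to the right of lens 2 (overall magnification ≈ 0.34).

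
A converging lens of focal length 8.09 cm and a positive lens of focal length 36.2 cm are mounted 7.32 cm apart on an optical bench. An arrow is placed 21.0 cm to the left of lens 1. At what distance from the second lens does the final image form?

5.03 cm

Lens 1: 1/d_i1 = 1/f₁ − 1/d_o1 = 1/(8.09) − 1/(21.0) = 0.07599, so d_i1 = 13.16 cm.
The intermediate image is 13.16 cm to the right of lens 1, which lies 5.840 cm to the right of lens 2 — a virtual object — so d_o2 = −5.840 cm.
Lens 2: 1/d_i2 = 1/f₂ − 1/d_o2 = 1/(36.2) − 1/(-5.840) = 0.1989, so d_i2 = 5.03 cm.
The final image is real, 5.03 cm to the right of lens 2 (overall magnification ≈ -0.54).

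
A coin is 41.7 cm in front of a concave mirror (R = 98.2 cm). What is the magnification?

m = +6.64

f = R/2 = 98.2/2 = 49.10 cm.
1/d_i = 1/f − 1/d_o = 1/(49.10) − 1/(41.7) = -0.003614, so d_i = -276.7 cm.
m = −d_i/d_o = −(-276.7)/(41.7) = +6.64.
The image is virtual, upright and enlarged, behind the mirror.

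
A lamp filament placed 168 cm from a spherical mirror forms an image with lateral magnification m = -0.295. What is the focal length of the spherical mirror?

f = 38.3 cm (concave)

m = −d_i/d_o ⇒ d_i = −m·d_o = −(-0.295)·(168) = 49.56 cm.
1/f = 1/d_o + 1/d_i = 1/(168) + 1/(49.56) = 0.02613, so f = 38.3 cm.
Since f is positive, the spherical mirror is concave.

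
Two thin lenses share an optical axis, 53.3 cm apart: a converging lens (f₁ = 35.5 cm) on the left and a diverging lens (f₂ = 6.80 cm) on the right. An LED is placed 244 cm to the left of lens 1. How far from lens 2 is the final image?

4.31 cm

Lens 1: 1/d_i1 = 1/f₁ − 1/d_o1 = 1/(35.5) − 1/(244) = 0.02407, so d_i1 = 41.54 cm.
The intermediate image is 41.54 cm to the right of lens 1, which is 53.3 − (41.54) = 11.76 cm to the left of lens 2, so d_o2 = +11.76 cm.
Lens 2 is diverging, so f₂ = −6.80 cm.
Lens 2: 1/d_i2 = 1/f₂ − 1/d_o2 = 1/(-6.80) − 1/(11.76) = -0.2321, so d_i2 = -4.31 cm.
The final image is virtual, 4.31 cm to the left of lens 2 (overall magnification ≈ -0.062).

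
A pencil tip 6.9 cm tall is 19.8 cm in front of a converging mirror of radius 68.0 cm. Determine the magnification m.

f = R/2 = 68.0/2 = 34.00 cm.
1/d_i = 1/f − 1/d_o = 1/(34.00) − 1/(19.8) = -0.02109, so d_i = -47.41 cm.
m = −d_i/d_o = −(-47.41)/(19.8) = +2.39.
The image is virtual, upright and enlarged, behind the mirror.

m = +2.39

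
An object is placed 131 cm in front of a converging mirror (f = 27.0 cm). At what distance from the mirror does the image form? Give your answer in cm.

34.0 cm

Mirror equation: 1/s_i = 1/f − 1/s_o = 1/(27.00) − 1/(131) = 0.03704 − 0.007634 = 0.02940, so s_i = 34.0 cm.
The image is real, inverted and reduced, in front of the mirror.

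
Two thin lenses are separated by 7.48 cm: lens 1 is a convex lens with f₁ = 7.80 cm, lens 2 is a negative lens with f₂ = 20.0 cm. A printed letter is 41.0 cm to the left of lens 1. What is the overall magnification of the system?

m = -0.263

Lens 1: 1/d_i1 = 1/(7.80) − 1/(41.0) = 0.1038, so d_i1 = 9.633 cm; m₁ = −d_i1/d_o1 = -0.2350.
d_o2 = 7.48 − (9.633) = -2.153 cm (virtual object).
f₂ = −20.0 cm (diverging).
Lens 2: 1/d_i2 = 1/(-20.0) − 1/(-2.153) = 0.4145, so d_i2 = 2.413 cm; m₂ = −d_i2/d_o2 = +1.121.
m = m₁·m₂ = (-0.2350)(+1.121) = -0.263.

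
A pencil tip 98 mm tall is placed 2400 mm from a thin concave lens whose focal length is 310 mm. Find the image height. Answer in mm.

11.2 mm

For a concave lens, f = -310 mm.
1/d_i = 1/f − 1/d_o = 1/(-310.0) − 1/(2400) = -0.003642, so d_i = -274.5 mm.
m = −d_i/d_o = +0.1144.
|h_i| = |m|·h_o = 0.1144 × 98 = 11.2 mm. The image is virtual, upright and reduced, on the same side as the object.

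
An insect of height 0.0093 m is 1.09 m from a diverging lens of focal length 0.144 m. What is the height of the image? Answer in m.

0.00109 m

For a diverging lens, f = -0.144 m.
1/d_i = 1/f − 1/d_o = 1/(-0.1440) − 1/(1.09) = -7.862, so d_i = -0.1272 m.
m = −d_i/d_o = +0.1167.
|h_i| = |m|·h_o = 0.1167 × 0.0093 = 0.00109 m. The image is virtual, upright and reduced, on the same side as the object.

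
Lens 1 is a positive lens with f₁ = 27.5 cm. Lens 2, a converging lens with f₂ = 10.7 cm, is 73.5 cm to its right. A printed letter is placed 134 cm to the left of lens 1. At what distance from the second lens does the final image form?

Lens 1: 1/d_i1 = 1/f₁ − 1/d_o1 = 1/(27.5) − 1/(134) = 0.02890, so d_i1 = 34.60 cm.
The intermediate image is 34.60 cm to the right of lens 1, which is 73.5 − (34.60) = 38.90 cm to the left of lens 2, so d_o2 = +38.90 cm.
Lens 2: 1/d_i2 = 1/f₂ − 1/d_o2 = 1/(10.7) − 1/(38.90) = 0.06775, so d_i2 = 14.8 cm.
The final image is real, 14.8 cm to the right of lens 2 (overall magnification ≈ 0.098).

14.8 cm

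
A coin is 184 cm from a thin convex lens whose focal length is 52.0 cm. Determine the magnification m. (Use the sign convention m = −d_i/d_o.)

1/d_i = 1/f − 1/d_o = 1/(52.00) − 1/(184) = 0.01380, so d_i = 72.48 cm.
m = −d_i/d_o = −(72.48)/(184) = -0.394.
The image is real, inverted and reduced, on the far side of the lens.

m = -0.394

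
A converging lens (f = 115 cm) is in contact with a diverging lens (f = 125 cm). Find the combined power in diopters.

P = +0.0696 D

P₁ = 1/f₁ = 1/(1.15 m) = +0.8696 D; P₂ = 1/f₂ = 1/(-1.25 m) = -0.8000 D.
For thin lenses in contact, P = P₁ + P₂ = (+0.8696) + (-0.8000) = +0.0696 D.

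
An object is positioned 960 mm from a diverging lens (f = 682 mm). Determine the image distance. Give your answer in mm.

For a diverging lens, f = -682 mm.
Thin-lens equation: 1/q = 1/f − 1/p = 1/(-682.0) − 1/(960) = -0.001466 − 0.001042 = -0.002508, so q = -399 mm.
The image is virtual, upright and reduced, on the same side as the object.

399 mm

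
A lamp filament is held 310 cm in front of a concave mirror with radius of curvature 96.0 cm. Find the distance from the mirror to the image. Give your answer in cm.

f = R/2 = 96.0/2 = 48.00 cm.
Mirror equation: 1/d_i = 1/f − 1/d_o = 1/(48.00) − 1/(310) = 0.02083 − 0.003226 = 0.01761, so d_i = 56.8 cm.
The image is real, inverted and reduced, in front of the mirror.

56.8 cm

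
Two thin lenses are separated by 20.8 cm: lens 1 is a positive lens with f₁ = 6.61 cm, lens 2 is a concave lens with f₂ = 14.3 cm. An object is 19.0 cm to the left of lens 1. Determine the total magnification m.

Lens 1: 1/d_i1 = 1/(6.61) − 1/(19.0) = 0.09865, so d_i1 = 10.14 cm; m₁ = −d_i1/d_o1 = -0.5337.
d_o2 = 20.8 − (10.14) = 10.66 cm.
f₂ = −14.3 cm (diverging).
Lens 2: 1/d_i2 = 1/(-14.3) − 1/(10.66) = -0.1637, so d_i2 = -6.107 cm; m₂ = −d_i2/d_o2 = +0.5729.
m = m₁·m₂ = (-0.5337)(+0.5729) = -0.306.

m = -0.306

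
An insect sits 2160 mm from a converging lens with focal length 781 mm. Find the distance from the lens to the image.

1220 mm

Thin-lens equation: 1/v = 1/f − 1/u = 1/(781.0) − 1/(2160) = 0.001280 − 0.0004630 = 0.0008174, so v = 1220 mm.
The image is real, inverted and reduced, on the far side of the lens.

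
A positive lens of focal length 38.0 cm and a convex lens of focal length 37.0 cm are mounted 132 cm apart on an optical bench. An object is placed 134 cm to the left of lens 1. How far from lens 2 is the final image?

69.6 cm

Lens 1: 1/d_i1 = 1/f₁ − 1/d_o1 = 1/(38.0) − 1/(134) = 0.01885, so d_i1 = 53.04 cm.
The intermediate image is 53.04 cm to the right of lens 1, which is 132 − (53.04) = 78.96 cm to the left of lens 2, so d_o2 = +78.96 cm.
Lens 2: 1/d_i2 = 1/f₂ − 1/d_o2 = 1/(37.0) − 1/(78.96) = 0.01436, so d_i2 = 69.6 cm.
The final image is real, 69.6 cm to the right of lens 2 (overall magnification ≈ 0.35).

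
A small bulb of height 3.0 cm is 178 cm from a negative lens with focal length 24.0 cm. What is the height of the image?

0.356 cm

For a negative lens, f = -24.0 cm.
1/d_i = 1/f − 1/d_o = 1/(-24.00) − 1/(178) = -0.04728, so d_i = -21.15 cm.
m = −d_i/d_o = +0.1188.
|h_i| = |m|·h_o = 0.1188 × 3.0 = 0.356 cm. The image is virtual, upright and reduced, on the same side as the object.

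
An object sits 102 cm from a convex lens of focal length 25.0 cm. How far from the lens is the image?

Lens equation: 1/q = 1/f − 1/p = 1/(25.00) − 1/(102) = 0.04000 − 0.009804 = 0.03020, so q = 33.1 cm.
The image is real, inverted and reduced, on the far side of the lens.

33.1 cm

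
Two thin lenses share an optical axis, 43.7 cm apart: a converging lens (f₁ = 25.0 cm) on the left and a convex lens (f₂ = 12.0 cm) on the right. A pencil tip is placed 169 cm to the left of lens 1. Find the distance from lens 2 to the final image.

Lens 1: 1/d_i1 = 1/f₁ − 1/d_o1 = 1/(25.0) − 1/(169) = 0.03408, so d_i1 = 29.34 cm.
The intermediate image is 29.34 cm to the right of lens 1, which is 43.7 − (29.34) = 14.36 cm to the left of lens 2, so d_o2 = +14.36 cm.
Lens 2: 1/d_i2 = 1/f₂ − 1/d_o2 = 1/(12.0) − 1/(14.36) = 0.01370, so d_i2 = 73.0 cm.
The final image is real, 73.0 cm to the right of lens 2 (overall magnification ≈ 0.88).

73.0 cm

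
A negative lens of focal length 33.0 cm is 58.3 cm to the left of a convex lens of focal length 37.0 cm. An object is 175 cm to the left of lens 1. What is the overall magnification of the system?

m = -0.120

f₁ = −33.0 cm (diverging).
Lens 1: 1/d_i1 = 1/(-33.0) − 1/(175) = -0.03602, so d_i1 = -27.76 cm; m₁ = −d_i1/d_o1 = +0.1586.
d_o2 = 58.3 − (-27.76) = 86.06 cm.
Lens 2: 1/d_i2 = 1/(37.0) − 1/(86.06) = 0.01541, so d_i2 = 64.90 cm; m₂ = −d_i2/d_o2 = -0.7542.
m = m₁·m₂ = (+0.1586)(-0.7542) = -0.120.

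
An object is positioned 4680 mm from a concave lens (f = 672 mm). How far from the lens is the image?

588 mm

For a concave lens, f = -672 mm.
Thin-lens equation: 1/s_i = 1/f − 1/s_o = 1/(-672.0) − 1/(4680) = -0.001488 − 0.0002137 = -0.001702, so s_i = -588 mm.
The image is virtual, upright and reduced, on the same side as the object.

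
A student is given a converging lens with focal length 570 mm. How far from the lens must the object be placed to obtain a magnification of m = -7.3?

648 mm

m = −d_i/d_o ⇒ d_i = −m·d_o.
1/f = 1/d_o + 1/d_i = 1/d_o − 1/(m·d_o) = (1 − 1/m)/d_o, so d_o = f(1 − 1/m) = (570.0)(1 − 1/(-7.3)) = 648 mm.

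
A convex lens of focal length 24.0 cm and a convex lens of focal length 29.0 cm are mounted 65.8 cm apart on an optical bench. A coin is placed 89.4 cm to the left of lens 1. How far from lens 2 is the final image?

240 cm

Lens 1: 1/d_i1 = 1/f₁ − 1/d_o1 = 1/(24.0) − 1/(89.4) = 0.03048, so d_i1 = 32.81 cm.
The intermediate image is 32.81 cm to the right of lens 1, which is 65.8 − (32.81) = 32.99 cm to the left of lens 2, so d_o2 = +32.99 cm.
Lens 2: 1/d_i2 = 1/f₂ − 1/d_o2 = 1/(29.0) − 1/(32.99) = 0.004171, so d_i2 = 240 cm.
The final image is real, 240 cm to the right of lens 2 (overall magnification ≈ 2.7).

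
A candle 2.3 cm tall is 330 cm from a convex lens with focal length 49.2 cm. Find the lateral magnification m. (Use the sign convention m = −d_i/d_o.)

1/d_i = 1/f − 1/d_o = 1/(49.20) − 1/(330) = 0.01729, so d_i = 57.82 cm.
m = −d_i/d_o = −(57.82)/(330) = -0.175.
The image is real, inverted and reduced, on the far side of the lens.

m = -0.175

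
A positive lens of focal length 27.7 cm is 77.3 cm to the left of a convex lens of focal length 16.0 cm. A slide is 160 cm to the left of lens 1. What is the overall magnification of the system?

m = +0.121

Lens 1: 1/d_i1 = 1/(27.7) − 1/(160) = 0.02985, so d_i1 = 33.50 cm; m₁ = −d_i1/d_o1 = -0.2094.
d_o2 = 77.3 − (33.50) = 43.80 cm.
Lens 2: 1/d_i2 = 1/(16.0) − 1/(43.80) = 0.03967, so d_i2 = 25.21 cm; m₂ = −d_i2/d_o2 = -0.5755.
m = m₁·m₂ = (-0.2094)(-0.5755) = +0.121.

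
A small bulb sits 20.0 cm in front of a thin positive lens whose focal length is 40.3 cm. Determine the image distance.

Lens equation: 1/d_i = 1/f − 1/d_o = 1/(40.30) − 1/(20.0) = 0.02481 − 0.05000 = -0.02519, so d_i = -39.7 cm.
The image is virtual, upright and enlarged, on the same side as the object.

39.7 cm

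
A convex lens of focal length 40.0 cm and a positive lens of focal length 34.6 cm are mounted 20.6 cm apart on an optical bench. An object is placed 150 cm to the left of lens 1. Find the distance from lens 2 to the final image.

17.1 cm

Lens 1: 1/d_i1 = 1/f₁ − 1/d_o1 = 1/(40.0) − 1/(150) = 0.01833, so d_i1 = 54.55 cm.
The intermediate image is 54.55 cm to the right of lens 1, which lies 33.95 cm to the right of lens 2 — a virtual object — so d_o2 = −33.95 cm.
Lens 2: 1/d_i2 = 1/f₂ − 1/d_o2 = 1/(34.6) − 1/(-33.95) = 0.05836, so d_i2 = 17.1 cm.
The final image is real, 17.1 cm to the right of lens 2 (overall magnification ≈ -0.18).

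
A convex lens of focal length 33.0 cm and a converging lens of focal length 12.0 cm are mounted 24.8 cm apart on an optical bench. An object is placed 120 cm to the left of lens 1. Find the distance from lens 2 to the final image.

7.60 cm

Lens 1: 1/d_i1 = 1/f₁ − 1/d_o1 = 1/(33.0) − 1/(120) = 0.02197, so d_i1 = 45.52 cm.
The intermediate image is 45.52 cm to the right of lens 1, which lies 20.72 cm to the right of lens 2 — a virtual object — so d_o2 = −20.72 cm.
Lens 2: 1/d_i2 = 1/f₂ − 1/d_o2 = 1/(12.0) − 1/(-20.72) = 0.1316, so d_i2 = 7.60 cm.
The final image is real, 7.60 cm to the right of lens 2 (overall magnification ≈ -0.14).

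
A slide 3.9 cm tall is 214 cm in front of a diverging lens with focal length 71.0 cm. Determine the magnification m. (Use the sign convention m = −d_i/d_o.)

For a diverging lens, f = -71.0 cm.
1/d_i = 1/f − 1/d_o = 1/(-71.00) − 1/(214) = -0.01876, so d_i = -53.31 cm.
m = −d_i/d_o = −(-53.31)/(214) = +0.249.
The image is virtual, upright and reduced, on the same side as the object.

m = +0.249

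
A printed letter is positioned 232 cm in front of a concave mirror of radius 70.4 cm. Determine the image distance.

41.5 cm

f = R/2 = 70.4/2 = 35.20 cm.
Mirror equation: 1/d_i = 1/f − 1/d_o = 1/(35.20) − 1/(232) = 0.02841 − 0.004310 = 0.02410, so d_i = 41.5 cm.
The image is real, inverted and reduced, in front of the mirror.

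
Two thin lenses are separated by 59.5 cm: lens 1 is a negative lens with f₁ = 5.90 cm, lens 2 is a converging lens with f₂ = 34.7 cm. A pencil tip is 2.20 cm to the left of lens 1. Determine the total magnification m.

m = -0.957

f₁ = −5.90 cm (diverging).
Lens 1: 1/d_i1 = 1/(-5.90) − 1/(2.20) = -0.6240, so d_i1 = -1.602 cm; m₁ = −d_i1/d_o1 = +0.7282.
d_o2 = 59.5 − (-1.602) = 61.10 cm.
Lens 2: 1/d_i2 = 1/(34.7) − 1/(61.10) = 0.01245, so d_i2 = 80.31 cm; m₂ = −d_i2/d_o2 = -1.314.
m = m₁·m₂ = (+0.7282)(-1.314) = -0.957.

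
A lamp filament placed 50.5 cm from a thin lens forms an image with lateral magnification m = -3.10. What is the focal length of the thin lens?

m = −d_i/d_o ⇒ d_i = −m·d_o = −(-3.10)·(50.5) = 156.6 cm.
1/f = 1/d_o + 1/d_i = 1/(50.5) + 1/(156.6) = 0.02619, so f = 38.2 cm.
Since f is positive, the thin lens is converging.

f = 38.2 cm (converging)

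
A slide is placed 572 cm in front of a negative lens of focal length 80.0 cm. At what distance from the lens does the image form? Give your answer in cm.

For a negative lens, f = -80.0 cm.
Thin-lens equation: 1/q = 1/f − 1/p = 1/(-80.00) − 1/(572) = -0.01250 − 0.001748 = -0.01425, so q = -70.2 cm.
The image is virtual, upright and reduced, on the same side as the object.

70.2 cm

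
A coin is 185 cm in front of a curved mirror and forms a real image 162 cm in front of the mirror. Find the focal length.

f = 86.4 cm (concave)

Real image ⇒ d_i = +162 cm.
1/f = 1/d_o + 1/d_i = 1/(185) + 1/(162) = 0.01158, so f = 86.4 cm.
Since f is positive, the curved mirror is concave.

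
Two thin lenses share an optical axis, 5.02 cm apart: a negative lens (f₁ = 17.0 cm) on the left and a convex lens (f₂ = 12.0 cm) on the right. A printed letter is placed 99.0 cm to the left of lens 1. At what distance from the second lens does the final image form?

Lens 1 is diverging, so f₁ = −17.0 cm.
Lens 1: 1/d_i1 = 1/f₁ − 1/d_o1 = 1/(-17.0) − 1/(99.0) = -0.06892, so d_i1 = -14.51 cm.
The intermediate image is 14.51 cm to the left of lens 1 (virtual), which is 5.02 − (-14.51) = 19.53 cm to the left of lens 2, so d_o2 = +19.53 cm.
Lens 2: 1/d_i2 = 1/f₂ − 1/d_o2 = 1/(12.0) − 1/(19.53) = 0.03213, so d_i2 = 31.1 cm.
The final image is real, 31.1 cm to the right of lens 2 (overall magnification ≈ -0.23).

31.1 cm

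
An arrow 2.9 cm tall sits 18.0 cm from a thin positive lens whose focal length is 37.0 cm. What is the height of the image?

1/d_i = 1/f − 1/d_o = 1/(37.00) − 1/(18.0) = -0.02853, so d_i = -35.05 cm.
m = −d_i/d_o = +1.947.
|h_i| = |m|·h_o = 1.947 × 2.9 = 5.65 cm. The image is virtual, upright and enlarged, on the same side as the object.

5.65 cm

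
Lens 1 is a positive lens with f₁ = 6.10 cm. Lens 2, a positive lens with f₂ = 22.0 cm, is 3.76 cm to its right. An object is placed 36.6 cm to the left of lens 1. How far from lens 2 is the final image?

3.06 cm

Lens 1: 1/d_i1 = 1/f₁ − 1/d_o1 = 1/(6.10) − 1/(36.6) = 0.1366, so d_i1 = 7.320 cm.
The intermediate image is 7.320 cm to the right of lens 1, which lies 3.560 cm to the right of lens 2 — a virtual object — so d_o2 = −3.560 cm.
Lens 2: 1/d_i2 = 1/f₂ − 1/d_o2 = 1/(22.0) − 1/(-3.560) = 0.3264, so d_i2 = 3.06 cm.
The final image is real, 3.06 cm to the right of lens 2 (overall magnification ≈ -0.17).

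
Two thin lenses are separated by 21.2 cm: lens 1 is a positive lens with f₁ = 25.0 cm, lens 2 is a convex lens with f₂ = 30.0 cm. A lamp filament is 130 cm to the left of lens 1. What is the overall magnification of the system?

Lens 1: 1/d_i1 = 1/(25.0) − 1/(130) = 0.03231, so d_i1 = 30.95 cm; m₁ = −d_i1/d_o1 = -0.2381.
d_o2 = 21.2 − (30.95) = -9.750 cm (virtual object).
Lens 2: 1/d_i2 = 1/(30.0) − 1/(-9.750) = 0.1359, so d_i2 = 7.358 cm; m₂ = −d_i2/d_o2 = +0.7547.
m = m₁·m₂ = (-0.2381)(+0.7547) = -0.180.

m = -0.180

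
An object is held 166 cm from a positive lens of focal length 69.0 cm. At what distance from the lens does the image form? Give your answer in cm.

118 cm

Lens equation: 1/d_i = 1/f − 1/d_o = 1/(69.00) − 1/(166) = 0.01449 − 0.006024 = 0.008469, so d_i = 118 cm.
The image is real, inverted and reduced, on the far side of the lens.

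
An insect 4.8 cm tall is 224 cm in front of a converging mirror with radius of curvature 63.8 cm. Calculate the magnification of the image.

m = -0.166

f = R/2 = 63.8/2 = 31.90 cm.
1/d_i = 1/f − 1/d_o = 1/(31.90) − 1/(224) = 0.02688, so d_i = 37.20 cm.
m = −d_i/d_o = −(37.20)/(224) = -0.166.
The image is real, inverted and reduced, in front of the mirror.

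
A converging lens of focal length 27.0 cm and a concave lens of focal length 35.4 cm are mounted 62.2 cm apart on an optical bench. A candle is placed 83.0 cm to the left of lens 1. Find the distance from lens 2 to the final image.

Lens 1: 1/d_i1 = 1/f₁ − 1/d_o1 = 1/(27.0) − 1/(83.0) = 0.02499, so d_i1 = 40.02 cm.
The intermediate image is 40.02 cm to the right of lens 1, which is 62.2 − (40.02) = 22.18 cm to the left of lens 2, so d_o2 = +22.18 cm.
Lens 2 is diverging, so f₂ = −35.4 cm.
Lens 2: 1/d_i2 = 1/f₂ − 1/d_o2 = 1/(-35.4) − 1/(22.18) = -0.07333, so d_i2 = -13.6 cm.
The final image is virtual, 13.6 cm to the left of lens 2 (overall magnification ≈ -0.30).

13.6 cm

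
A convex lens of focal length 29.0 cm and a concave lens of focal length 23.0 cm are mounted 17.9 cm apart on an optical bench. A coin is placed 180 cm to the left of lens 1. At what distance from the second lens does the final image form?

60.6 cm

Lens 1: 1/d_i1 = 1/f₁ − 1/d_o1 = 1/(29.0) − 1/(180) = 0.02893, so d_i1 = 34.57 cm.
The intermediate image is 34.57 cm to the right of lens 1, which lies 16.67 cm to the right of lens 2 — a virtual object — so d_o2 = −16.67 cm.
Lens 2 is diverging, so f₂ = −23.0 cm.
Lens 2: 1/d_i2 = 1/f₂ − 1/d_o2 = 1/(-23.0) − 1/(-16.67) = 0.01651, so d_i2 = 60.6 cm.
The final image is real, 60.6 cm to the right of lens 2 (overall magnification ≈ -0.70).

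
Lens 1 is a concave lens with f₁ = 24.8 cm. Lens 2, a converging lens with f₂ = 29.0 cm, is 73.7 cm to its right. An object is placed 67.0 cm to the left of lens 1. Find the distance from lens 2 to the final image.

42.4 cm

Lens 1 is diverging, so f₁ = −24.8 cm.
Lens 1: 1/d_i1 = 1/f₁ − 1/d_o1 = 1/(-24.8) − 1/(67.0) = -0.05525, so d_i1 = -18.10 cm.
The intermediate image is 18.10 cm to the left of lens 1 (virtual), which is 73.7 − (-18.10) = 91.80 cm to the left of lens 2, so d_o2 = +91.80 cm.
Lens 2: 1/d_i2 = 1/f₂ − 1/d_o2 = 1/(29.0) − 1/(91.80) = 0.02359, so d_i2 = 42.4 cm.
The final image is real, 42.4 cm to the right of lens 2 (overall magnification ≈ -0.12).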